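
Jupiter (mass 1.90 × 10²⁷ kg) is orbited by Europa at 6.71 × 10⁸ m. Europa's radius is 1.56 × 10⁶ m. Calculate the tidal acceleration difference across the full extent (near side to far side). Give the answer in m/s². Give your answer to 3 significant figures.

a_tidal = 4GMr/d³
        = 4 × (6.674 × 10⁻¹¹) × (1.90 × 10²⁷) × (1.56 × 10⁶) / (6.71 × 10⁸)³
        = 2.62 × 10⁻³ m/s²

2.62 × 10⁻³ m/s²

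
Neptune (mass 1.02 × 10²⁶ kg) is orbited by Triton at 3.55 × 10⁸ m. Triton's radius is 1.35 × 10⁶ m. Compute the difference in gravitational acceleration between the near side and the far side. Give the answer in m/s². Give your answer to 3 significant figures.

8.22 × 10⁻⁴ m/s²

Differencing GM/(d−r)² and GM/(d+r)² to first order in r/d gives 4GMr/d³.
Δg = 4GMr/d³
   = 4 × (6.674 × 10⁻¹¹) × (1.02 × 10²⁶) × (1.35 × 10⁶) / (3.55 × 10⁸)³
   = 8.22 × 10⁻⁴ m/s²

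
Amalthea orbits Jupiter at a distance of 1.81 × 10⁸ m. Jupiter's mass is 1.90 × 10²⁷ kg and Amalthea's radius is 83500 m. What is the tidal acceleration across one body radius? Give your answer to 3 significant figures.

Δa = 2GMr/d³
   = 2 × (6.674 × 10⁻¹¹) × (1.90 × 10²⁷) × (83500) / (1.81 × 10⁸)³
   = 3.57 × 10⁻³ m/s²

3.57 × 10⁻³ m/s²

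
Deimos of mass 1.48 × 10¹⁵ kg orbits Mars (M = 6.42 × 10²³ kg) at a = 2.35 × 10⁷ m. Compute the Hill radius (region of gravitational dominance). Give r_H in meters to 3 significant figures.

2.15 × 10⁴ m

r_H ≈ a (m/3M)^(1/3)
    = (2.35 × 10⁷) × (1.48 × 10¹⁵ / (3 × 6.42 × 10²³))^(1/3)
    = 2.15 × 10⁴ m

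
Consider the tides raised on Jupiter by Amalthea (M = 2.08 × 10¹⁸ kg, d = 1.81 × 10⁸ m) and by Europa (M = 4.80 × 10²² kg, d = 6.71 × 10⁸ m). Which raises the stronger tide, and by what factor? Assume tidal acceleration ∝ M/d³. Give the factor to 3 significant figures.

Europa, by a factor of ≈ 453

The tide-raising term goes as M/d³ (the gradient of a 1/d² field).
Amalthea: (2.08 × 10¹⁸) / (1.81 × 10⁸)³ = 3.508 × 10⁻⁷
Europa: (4.80 × 10²²) / (6.71 × 10⁸)³ = 1.589 × 10⁻⁴
Ratio (larger/smaller) = 453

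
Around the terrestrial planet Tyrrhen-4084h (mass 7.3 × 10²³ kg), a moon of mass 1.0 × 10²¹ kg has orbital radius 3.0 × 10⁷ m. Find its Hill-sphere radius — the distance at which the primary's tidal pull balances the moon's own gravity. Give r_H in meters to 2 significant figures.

2.3 × 10⁶ m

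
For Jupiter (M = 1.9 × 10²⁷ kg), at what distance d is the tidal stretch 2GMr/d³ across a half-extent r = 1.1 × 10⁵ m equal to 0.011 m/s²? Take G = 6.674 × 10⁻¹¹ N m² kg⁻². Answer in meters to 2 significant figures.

1.4 × 10⁸ m

2GMr/d³ = a_tidal  ⇒  d = (2GMr / a_tidal)^(1/3)
d = (2 × 6.674×10⁻¹¹ × (1.9 × 10²⁷) × (1.1 × 10⁵) / (0.011))^(1/3)
  = 1.4 × 10⁸ m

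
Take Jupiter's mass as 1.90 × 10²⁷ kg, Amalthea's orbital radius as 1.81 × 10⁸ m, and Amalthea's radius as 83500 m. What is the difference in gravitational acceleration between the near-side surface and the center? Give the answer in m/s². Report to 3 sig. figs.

Δa = 2GMr/d³
   = 2 × (6.674 × 10⁻¹¹) × (1.90 × 10²⁷) × (83500) / (1.81 × 10⁸)³
   = 3.57 × 10⁻³ m/s²

3.57 × 10⁻³ m/s²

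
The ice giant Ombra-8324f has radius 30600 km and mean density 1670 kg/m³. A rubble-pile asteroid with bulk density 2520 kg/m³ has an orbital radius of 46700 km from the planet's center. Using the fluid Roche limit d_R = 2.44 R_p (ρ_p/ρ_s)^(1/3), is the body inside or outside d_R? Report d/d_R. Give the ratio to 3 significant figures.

d_R = 2.44 × (30600 km) × (1670/2520)^(1/3) = 65100 km
d/d_R = (46700) / (65100) = 0.717
Since d/d_R < 1, the body is inside the Roche limit.

inside; d/d_R ≈ 0.717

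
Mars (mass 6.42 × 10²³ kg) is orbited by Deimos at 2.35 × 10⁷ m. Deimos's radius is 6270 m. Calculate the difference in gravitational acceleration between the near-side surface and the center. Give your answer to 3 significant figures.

Δg = 2GMr/d³
   = 2 × (6.674 × 10⁻¹¹) × (6.42 × 10²³) × (6270) / (2.35 × 10⁷)³
   = 4.14 × 10⁻⁵ m/s²

4.14 × 10⁻⁵ m/s²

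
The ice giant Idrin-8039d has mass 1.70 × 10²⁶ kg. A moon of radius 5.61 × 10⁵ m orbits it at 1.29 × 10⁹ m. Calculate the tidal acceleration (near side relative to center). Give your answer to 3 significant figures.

5.93 × 10⁻⁶ m/s²

Δg = 2GMr/d³
   = 2 × (6.674 × 10⁻¹¹) × (1.70 × 10²⁶) × (5.61 × 10⁵) / (1.29 × 10⁹)³
   = 5.93 × 10⁻⁶ m/s²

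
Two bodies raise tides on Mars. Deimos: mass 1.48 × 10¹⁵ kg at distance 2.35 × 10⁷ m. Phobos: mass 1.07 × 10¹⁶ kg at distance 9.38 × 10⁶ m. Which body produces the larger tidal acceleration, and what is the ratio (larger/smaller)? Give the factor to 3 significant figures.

Tidal stretch scales as M/d³; compute that for each body.
Deimos: (1.48 × 10¹⁵) / (2.35 × 10⁷)³ = 1.140 × 10⁻⁷
Phobos: (1.07 × 10¹⁶) / (9.38 × 10⁶)³ = 1.297 × 10⁻⁵
Ratio (larger/smaller) = 114

Phobos, by a factor of ≈ 114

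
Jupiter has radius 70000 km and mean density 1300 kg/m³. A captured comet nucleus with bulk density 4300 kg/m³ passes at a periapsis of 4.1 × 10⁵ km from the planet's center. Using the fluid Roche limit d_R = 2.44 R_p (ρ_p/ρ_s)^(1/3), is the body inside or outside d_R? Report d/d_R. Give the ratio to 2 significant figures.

outside; d/d_R ≈ 3.6

d_R = 2.44 × (70000 km) × (1300/4300)^(1/3) = 1.146 × 10⁵ km
d/d_R = (4.1 × 10⁵) / (1.146 × 10⁵) = 3.6
Since d/d_R > 1, the body is outside the Roche limit.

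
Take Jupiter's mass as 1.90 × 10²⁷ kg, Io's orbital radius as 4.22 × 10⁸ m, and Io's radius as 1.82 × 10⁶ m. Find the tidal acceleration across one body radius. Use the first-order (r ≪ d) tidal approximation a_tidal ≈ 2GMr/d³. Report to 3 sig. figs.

Differencing GM/(d−r)² and GM/d² to first order in r/d gives 2GMr/d³.
Δg = 2GMr/d³
   = 2 × (6.674 × 10⁻¹¹) × (1.90 × 10²⁷) × (1.82 × 10⁶) / (4.22 × 10⁸)³
   = 6.14 × 10⁻³ m/s²

6.14 × 10⁻³ m/s²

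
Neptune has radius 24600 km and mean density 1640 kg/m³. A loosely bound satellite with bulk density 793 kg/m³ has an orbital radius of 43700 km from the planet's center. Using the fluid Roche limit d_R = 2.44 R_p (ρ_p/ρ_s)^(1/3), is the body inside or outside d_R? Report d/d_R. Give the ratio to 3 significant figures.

d_R = 2.44 × (24600 km) × (1640/793)^(1/3) = 76470 km
d/d_R = (43700) / (76470) = 0.571
Since d/d_R < 1, the body is inside the Roche limit.

inside; d/d_R ≈ 0.571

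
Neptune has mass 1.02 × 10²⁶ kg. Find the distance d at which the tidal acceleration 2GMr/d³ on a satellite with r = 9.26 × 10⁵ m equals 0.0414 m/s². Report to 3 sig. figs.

2GMr/d³ = a_tidal  ⇒  d = (2GMr / a_tidal)^(1/3)
d = (2 × 6.674×10⁻¹¹ × (1.02 × 10²⁶) × (9.26 × 10⁵) / (0.0414))^(1/3)
  = 6.73 × 10⁷ m

6.73 × 10⁷ m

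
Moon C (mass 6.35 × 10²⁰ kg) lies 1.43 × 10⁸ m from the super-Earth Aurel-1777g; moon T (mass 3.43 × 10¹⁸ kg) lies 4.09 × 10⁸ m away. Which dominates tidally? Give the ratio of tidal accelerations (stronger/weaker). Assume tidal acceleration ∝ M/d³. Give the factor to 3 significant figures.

Moon C, by a factor of ≈ 4330

Compare M/d³ for the two perturbers:
Moon C: (6.35 × 10²⁰) / (1.43 × 10⁸)³ = 2.172 × 10⁻⁴
Moon T: (3.43 × 10¹⁸) / (4.09 × 10⁸)³ = 5.013 × 10⁻⁸
Ratio (larger/smaller) = 4330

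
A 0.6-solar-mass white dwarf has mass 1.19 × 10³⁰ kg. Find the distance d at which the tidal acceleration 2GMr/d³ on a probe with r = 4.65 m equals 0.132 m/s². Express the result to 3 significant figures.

1.78 × 10⁷ m

2GMr/d³ = a_tidal  ⇒  d = (2GMr / a_tidal)^(1/3)
d = (2 × 6.674×10⁻¹¹ × (1.19 × 10³⁰) × (4.65) / (0.132))^(1/3)
  = 1.78 × 10⁷ m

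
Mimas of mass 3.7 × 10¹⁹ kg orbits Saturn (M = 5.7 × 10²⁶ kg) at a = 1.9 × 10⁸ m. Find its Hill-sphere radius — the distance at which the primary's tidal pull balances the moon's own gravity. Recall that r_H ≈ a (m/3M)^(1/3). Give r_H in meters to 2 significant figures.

r_H ≈ a (m/3M)^(1/3)
    = (1.9 × 10⁸) × (3.7 × 10¹⁹ / (3 × 5.7 × 10²⁶))^(1/3)
    = 5.3 × 10⁵ m

5.3 × 10⁵ m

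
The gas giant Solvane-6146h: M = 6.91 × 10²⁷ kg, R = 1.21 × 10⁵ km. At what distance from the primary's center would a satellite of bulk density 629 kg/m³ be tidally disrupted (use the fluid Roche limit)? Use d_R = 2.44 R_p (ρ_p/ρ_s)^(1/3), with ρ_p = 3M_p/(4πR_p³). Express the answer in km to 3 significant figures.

ρ_p = 3M_p/(4πR_p³) = 3 × (6.91 × 10²⁷) / (4π × (1.21 × 10⁸ m)³) = 931 kg/m³
d_R = 2.44 × 1.21 × 10⁵ km × (931/629)^(1/3)
    = 3.36 × 10⁵ km

3.36 × 10⁵ km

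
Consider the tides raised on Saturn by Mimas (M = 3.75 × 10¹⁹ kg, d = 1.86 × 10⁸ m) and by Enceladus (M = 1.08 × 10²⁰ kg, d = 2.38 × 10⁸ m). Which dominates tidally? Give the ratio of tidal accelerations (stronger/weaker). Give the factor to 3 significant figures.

Compare M/d³ for the two perturbers:
Mimas: (3.75 × 10¹⁹) / (1.86 × 10⁸)³ = 5.828 × 10⁻⁶
Enceladus: (1.08 × 10²⁰) / (2.38 × 10⁸)³ = 8.011 × 10⁻⁶
Ratio (larger/smaller) = 1.37

Enceladus, by a factor of ≈ 1.37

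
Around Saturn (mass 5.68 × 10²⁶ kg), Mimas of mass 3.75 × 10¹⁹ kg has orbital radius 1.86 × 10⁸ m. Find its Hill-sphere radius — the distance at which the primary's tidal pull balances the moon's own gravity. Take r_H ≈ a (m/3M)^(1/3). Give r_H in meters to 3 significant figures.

r_H ≈ a (m/3M)^(1/3)
    = (1.86 × 10⁸) × (3.75 × 10¹⁹ / (3 × 5.68 × 10²⁶))^(1/3)
    = 5.21 × 10⁵ m

5.21 × 10⁵ m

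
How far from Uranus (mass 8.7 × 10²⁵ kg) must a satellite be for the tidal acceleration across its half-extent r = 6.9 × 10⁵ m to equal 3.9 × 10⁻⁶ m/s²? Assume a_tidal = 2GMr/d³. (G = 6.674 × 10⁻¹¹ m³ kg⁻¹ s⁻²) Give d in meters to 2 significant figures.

1.3 × 10⁹ m

2GMr/d³ = a_tidal  ⇒  d = (2GMr / a_tidal)^(1/3)
d = (2 × 6.674×10⁻¹¹ × (8.7 × 10²⁵) × (6.9 × 10⁵) / (3.9 × 10⁻⁶))^(1/3)
  = 1.3 × 10⁹ m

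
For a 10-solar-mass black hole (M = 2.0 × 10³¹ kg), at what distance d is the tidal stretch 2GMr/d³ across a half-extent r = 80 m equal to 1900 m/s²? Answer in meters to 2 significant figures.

4.8 × 10⁶ m

2GMr/d³ = a_tidal  ⇒  d = (2GMr / a_tidal)^(1/3)
d = (2 × 6.674×10⁻¹¹ × (2.0 × 10³¹) × (80) / (1900))^(1/3)
  = 4.8 × 10⁶ m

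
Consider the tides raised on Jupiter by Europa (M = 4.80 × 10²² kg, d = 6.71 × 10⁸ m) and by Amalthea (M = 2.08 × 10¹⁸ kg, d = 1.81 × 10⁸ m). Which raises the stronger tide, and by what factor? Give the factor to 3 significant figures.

Europa, by a factor of ≈ 453

Tidal stretch scales as M/d³; compute that for each body.
Europa: (4.80 × 10²²) / (6.71 × 10⁸)³ = 1.589 × 10⁻⁴
Amalthea: (2.08 × 10¹⁸) / (1.81 × 10⁸)³ = 3.508 × 10⁻⁷
Ratio (larger/smaller) = 453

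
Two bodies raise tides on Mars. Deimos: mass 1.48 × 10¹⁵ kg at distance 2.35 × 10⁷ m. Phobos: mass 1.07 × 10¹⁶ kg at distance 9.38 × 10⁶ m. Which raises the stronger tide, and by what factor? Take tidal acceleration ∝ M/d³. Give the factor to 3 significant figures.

The tide-raising term goes as M/d³ (the gradient of a 1/d² field).
Deimos: (1.48 × 10¹⁵) / (2.35 × 10⁷)³ = 1.140 × 10⁻⁷
Phobos: (1.07 × 10¹⁶) / (9.38 × 10⁶)³ = 1.297 × 10⁻⁵
Ratio (larger/smaller) = 114

Phobos, by a factor of ≈ 114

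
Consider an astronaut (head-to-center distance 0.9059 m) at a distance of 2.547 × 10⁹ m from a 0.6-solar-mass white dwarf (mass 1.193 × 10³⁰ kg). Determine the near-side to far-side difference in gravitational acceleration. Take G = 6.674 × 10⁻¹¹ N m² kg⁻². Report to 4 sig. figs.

1.746 × 10⁻⁸ m/s²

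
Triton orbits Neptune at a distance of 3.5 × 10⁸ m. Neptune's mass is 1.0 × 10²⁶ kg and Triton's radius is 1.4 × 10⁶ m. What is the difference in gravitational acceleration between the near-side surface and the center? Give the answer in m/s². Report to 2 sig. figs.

4.4 × 10⁻⁴ m/s²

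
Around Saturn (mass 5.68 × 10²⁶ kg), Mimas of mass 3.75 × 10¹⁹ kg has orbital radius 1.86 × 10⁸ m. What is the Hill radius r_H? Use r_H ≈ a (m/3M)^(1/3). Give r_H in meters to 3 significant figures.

r_H ≈ a (m/3M)^(1/3)
    = (1.86 × 10⁸) × (3.75 × 10¹⁹ / (3 × 5.68 × 10²⁶))^(1/3)
    = 5.21 × 10⁵ m

5.21 × 10⁵ m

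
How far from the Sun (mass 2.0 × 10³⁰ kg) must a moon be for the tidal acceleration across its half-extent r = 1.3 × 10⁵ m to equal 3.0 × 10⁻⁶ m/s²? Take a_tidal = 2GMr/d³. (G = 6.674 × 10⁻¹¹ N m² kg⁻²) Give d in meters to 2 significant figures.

2.3 × 10¹⁰ m

2GMr/d³ = a_tidal  ⇒  d = (2GMr / a_tidal)^(1/3)
d = (2 × 6.674×10⁻¹¹ × (2.0 × 10³⁰) × (1.3 × 10⁵) / (3.0 × 10⁻⁶))^(1/3)
  = 2.3 × 10¹⁰ m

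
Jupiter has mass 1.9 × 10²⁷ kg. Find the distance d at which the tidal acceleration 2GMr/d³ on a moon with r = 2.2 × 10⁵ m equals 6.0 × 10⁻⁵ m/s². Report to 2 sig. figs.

2GMr/d³ = a_tidal  ⇒  d = (2GMr / a_tidal)^(1/3)
d = (2 × 6.674×10⁻¹¹ × (1.9 × 10²⁷) × (2.2 × 10⁵) / (6.0 × 10⁻⁵))^(1/3)
  = 9.8 × 10⁸ m

9.8 × 10⁸ m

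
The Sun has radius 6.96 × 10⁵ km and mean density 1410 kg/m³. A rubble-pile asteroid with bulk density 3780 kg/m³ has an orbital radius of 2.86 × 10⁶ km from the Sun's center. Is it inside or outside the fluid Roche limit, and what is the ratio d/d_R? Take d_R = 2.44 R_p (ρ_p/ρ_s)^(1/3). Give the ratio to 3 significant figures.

outside; d/d_R ≈ 2.34

d_R = 2.44 × (6.96 × 10⁵ km) × (1410/3780)^(1/3) = 1.222 × 10⁶ km
d/d_R = (2.86 × 10⁶) / (1.222 × 10⁶) = 2.34
Since d/d_R > 1, the body is outside the Roche limit.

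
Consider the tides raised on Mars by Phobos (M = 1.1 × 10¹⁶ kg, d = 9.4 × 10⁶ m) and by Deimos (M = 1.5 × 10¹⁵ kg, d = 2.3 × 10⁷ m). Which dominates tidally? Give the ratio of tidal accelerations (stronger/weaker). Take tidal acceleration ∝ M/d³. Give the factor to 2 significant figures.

The tide-raising term goes as M/d³ (the gradient of a 1/d² field).
Phobos: (1.1 × 10¹⁶) / (9.4 × 10⁶)³ = 1.324 × 10⁻⁵
Deimos: (1.5 × 10¹⁵) / (2.3 × 10⁷)³ = 1.233 × 10⁻⁷
Ratio (larger/smaller) = 110

Phobos, by a factor of ≈ 110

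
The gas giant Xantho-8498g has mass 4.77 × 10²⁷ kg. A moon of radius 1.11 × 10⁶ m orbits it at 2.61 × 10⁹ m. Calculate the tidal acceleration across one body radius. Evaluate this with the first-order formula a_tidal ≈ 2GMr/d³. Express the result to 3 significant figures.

3.97 × 10⁻⁵ m/s²

Δa = 2GMr/d³
   = 2 × (6.674 × 10⁻¹¹) × (4.77 × 10²⁷) × (1.11 × 10⁶) / (2.61 × 10⁹)³
   = 3.97 × 10⁻⁵ m/s²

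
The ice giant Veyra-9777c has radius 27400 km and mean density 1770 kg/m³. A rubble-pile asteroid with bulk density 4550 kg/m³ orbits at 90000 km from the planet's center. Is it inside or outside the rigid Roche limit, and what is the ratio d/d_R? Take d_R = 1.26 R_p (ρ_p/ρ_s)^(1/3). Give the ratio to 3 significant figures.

d_R = 1.26 × (27400 km) × (1770/4550)^(1/3) = 25200 km
d/d_R = (90000) / (25200) = 3.57
Since d/d_R > 1, the body is outside the Roche limit.

outside; d/d_R ≈ 3.57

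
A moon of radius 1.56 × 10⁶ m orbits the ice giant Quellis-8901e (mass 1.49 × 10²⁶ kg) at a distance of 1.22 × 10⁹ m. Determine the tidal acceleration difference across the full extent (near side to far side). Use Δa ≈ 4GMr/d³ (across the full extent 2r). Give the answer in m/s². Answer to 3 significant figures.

3.42 × 10⁻⁵ m/s²

Δa = 4GMr/d³
   = 4 × (6.674 × 10⁻¹¹) × (1.49 × 10²⁶) × (1.56 × 10⁶) / (1.22 × 10⁹)³
   = 3.42 × 10⁻⁵ m/s²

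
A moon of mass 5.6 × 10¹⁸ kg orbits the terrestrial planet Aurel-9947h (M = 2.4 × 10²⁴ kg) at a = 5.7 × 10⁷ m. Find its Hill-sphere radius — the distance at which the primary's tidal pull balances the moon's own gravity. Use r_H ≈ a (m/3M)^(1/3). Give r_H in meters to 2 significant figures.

r_H ≈ a (m/3M)^(1/3)
    = (5.7 × 10⁷) × (5.6 × 10¹⁸ / (3 × 2.4 × 10²⁴))^(1/3)
    = 5.2 × 10⁵ m

5.2 × 10⁵ m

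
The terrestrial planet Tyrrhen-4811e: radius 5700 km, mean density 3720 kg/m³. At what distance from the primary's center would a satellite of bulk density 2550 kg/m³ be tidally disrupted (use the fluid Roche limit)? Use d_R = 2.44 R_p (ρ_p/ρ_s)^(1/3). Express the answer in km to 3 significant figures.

15800 km

d_R = 2.44 × 5700 km × (3720/2550)^(1/3)
    = 15800 km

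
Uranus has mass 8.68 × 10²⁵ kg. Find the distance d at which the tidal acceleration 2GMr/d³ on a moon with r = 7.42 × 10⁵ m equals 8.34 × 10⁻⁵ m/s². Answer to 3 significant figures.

2GMr/d³ = a_tidal  ⇒  d = (2GMr / a_tidal)^(1/3)
d = (2 × 6.674×10⁻¹¹ × (8.68 × 10²⁵) × (7.42 × 10⁵) / (8.34 × 10⁻⁵))^(1/3)
  = 4.69 × 10⁸ m

4.69 × 10⁸ m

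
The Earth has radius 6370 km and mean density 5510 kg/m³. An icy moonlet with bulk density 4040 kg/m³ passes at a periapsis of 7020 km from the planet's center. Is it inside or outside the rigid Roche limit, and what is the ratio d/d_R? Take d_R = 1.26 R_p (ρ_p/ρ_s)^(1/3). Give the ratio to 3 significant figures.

inside; d/d_R ≈ 0.789

d_R = 1.26 × (6370 km) × (5510/4040)^(1/3) = 8901 km
d/d_R = (7020) / (8901) = 0.789
Since d/d_R < 1, the body is inside the Roche limit.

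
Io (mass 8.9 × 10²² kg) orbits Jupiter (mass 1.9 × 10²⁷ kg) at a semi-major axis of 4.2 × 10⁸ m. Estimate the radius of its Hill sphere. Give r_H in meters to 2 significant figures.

1.0 × 10⁷ m

r_H ≈ a (m/3M)^(1/3)
    = (4.2 × 10⁸) × (8.9 × 10²² / (3 × 1.9 × 10²⁷))^(1/3)
    = 1.0 × 10⁷ m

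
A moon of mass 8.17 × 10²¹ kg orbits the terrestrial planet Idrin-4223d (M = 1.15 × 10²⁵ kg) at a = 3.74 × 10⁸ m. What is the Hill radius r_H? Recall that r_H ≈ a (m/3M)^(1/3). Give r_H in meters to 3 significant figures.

2.31 × 10⁷ m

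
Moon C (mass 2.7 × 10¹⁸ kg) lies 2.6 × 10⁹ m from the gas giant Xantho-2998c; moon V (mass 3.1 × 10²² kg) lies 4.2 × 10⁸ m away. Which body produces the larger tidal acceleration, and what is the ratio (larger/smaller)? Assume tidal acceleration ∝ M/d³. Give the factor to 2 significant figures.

Tidal stretch scales as M/d³; compute that for each body.
Moon C: (2.7 × 10¹⁸) / (2.6 × 10⁹)³ = 1.536 × 10⁻¹⁰
Moon V: (3.1 × 10²²) / (4.2 × 10⁸)³ = 4.184 × 10⁻⁴
Ratio (larger/smaller) = 2.7 × 10⁶

Moon V, by a factor of ≈ 2.7 × 10⁶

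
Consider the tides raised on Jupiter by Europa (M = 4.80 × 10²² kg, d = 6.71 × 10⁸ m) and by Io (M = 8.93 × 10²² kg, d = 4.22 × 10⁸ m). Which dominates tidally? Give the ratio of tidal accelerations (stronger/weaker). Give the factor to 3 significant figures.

Io, by a factor of ≈ 7.48

Compare M/d³ for the two perturbers:
Europa: (4.80 × 10²²) / (6.71 × 10⁸)³ = 1.589 × 10⁻⁴
Io: (8.93 × 10²²) / (4.22 × 10⁸)³ = 1.188 × 10⁻³
Ratio (larger/smaller) = 7.48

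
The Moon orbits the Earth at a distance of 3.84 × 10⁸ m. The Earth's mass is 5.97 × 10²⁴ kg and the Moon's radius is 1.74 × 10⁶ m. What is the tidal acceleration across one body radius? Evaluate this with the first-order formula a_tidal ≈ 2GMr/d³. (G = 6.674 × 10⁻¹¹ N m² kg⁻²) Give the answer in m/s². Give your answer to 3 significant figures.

2.45 × 10⁻⁵ m/s²

The tidal stretch is the gradient of GM/d² times the body's extent r, hence the 1/d³ dependence.
a_tidal = 2GMr/d³
        = 2 × (6.674 × 10⁻¹¹) × (5.97 × 10²⁴) × (1.74 × 10⁶) / (3.84 × 10⁸)³
        = 2.45 × 10⁻⁵ m/s²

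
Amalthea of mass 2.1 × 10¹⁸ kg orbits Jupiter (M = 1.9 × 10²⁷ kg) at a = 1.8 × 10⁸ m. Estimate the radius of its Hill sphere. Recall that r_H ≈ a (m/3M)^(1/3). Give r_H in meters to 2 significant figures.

1.3 × 10⁵ m

r_H ≈ a (m/3M)^(1/3)
    = (1.8 × 10⁸) × (2.1 × 10¹⁸ / (3 × 1.9 × 10²⁷))^(1/3)
    = 1.3 × 10⁵ m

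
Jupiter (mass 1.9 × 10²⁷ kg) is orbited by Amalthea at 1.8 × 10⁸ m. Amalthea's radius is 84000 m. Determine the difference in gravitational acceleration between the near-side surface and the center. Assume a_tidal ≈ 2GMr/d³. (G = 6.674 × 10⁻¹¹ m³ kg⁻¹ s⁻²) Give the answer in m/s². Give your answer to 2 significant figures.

3.7 × 10⁻³ m/s²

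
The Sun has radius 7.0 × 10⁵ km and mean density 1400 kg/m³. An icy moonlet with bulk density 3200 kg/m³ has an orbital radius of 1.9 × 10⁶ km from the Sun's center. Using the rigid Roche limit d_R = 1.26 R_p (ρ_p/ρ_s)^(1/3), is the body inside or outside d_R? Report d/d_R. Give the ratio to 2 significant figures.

outside; d/d_R ≈ 2.8

d_R = 1.26 × (7.0 × 10⁵ km) × (1400/3200)^(1/3) = 6.696 × 10⁵ km
d/d_R = (1.9 × 10⁶) / (6.696 × 10⁵) = 2.8
Since d/d_R > 1, the body is outside the Roche limit.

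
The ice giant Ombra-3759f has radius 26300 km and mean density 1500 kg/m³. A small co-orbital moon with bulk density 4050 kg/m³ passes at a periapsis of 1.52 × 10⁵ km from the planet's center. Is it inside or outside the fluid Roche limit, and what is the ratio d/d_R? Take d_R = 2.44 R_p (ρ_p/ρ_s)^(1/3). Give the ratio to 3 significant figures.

outside; d/d_R ≈ 3.30

d_R = 2.44 × (26300 km) × (1500/4050)^(1/3) = 46080 km
d/d_R = (1.52 × 10⁵) / (46080) = 3.30
Since d/d_R > 1, the body is outside the Roche limit.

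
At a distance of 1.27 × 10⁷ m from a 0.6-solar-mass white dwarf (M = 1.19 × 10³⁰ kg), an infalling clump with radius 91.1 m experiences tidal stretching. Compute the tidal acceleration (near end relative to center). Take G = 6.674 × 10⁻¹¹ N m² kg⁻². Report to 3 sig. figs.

7.06 m/s²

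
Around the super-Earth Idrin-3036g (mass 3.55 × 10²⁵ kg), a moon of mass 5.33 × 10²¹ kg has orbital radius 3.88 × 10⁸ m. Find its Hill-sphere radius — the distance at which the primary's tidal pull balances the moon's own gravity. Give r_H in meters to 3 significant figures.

r_H ≈ a (m/3M)^(1/3)
    = (3.88 × 10⁸) × (5.33 × 10²¹ / (3 × 3.55 × 10²⁵))^(1/3)
    = 1.43 × 10⁷ m

1.43 × 10⁷ m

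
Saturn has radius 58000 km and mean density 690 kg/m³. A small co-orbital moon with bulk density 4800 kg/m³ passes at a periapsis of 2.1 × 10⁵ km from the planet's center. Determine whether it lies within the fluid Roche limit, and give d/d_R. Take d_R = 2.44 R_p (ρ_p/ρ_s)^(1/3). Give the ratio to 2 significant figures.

outside; d/d_R ≈ 2.8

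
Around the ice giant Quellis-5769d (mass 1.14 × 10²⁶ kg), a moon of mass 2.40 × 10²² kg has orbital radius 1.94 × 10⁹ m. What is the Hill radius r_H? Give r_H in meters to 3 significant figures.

r_H ≈ a (m/3M)^(1/3)
    = (1.94 × 10⁹) × (2.40 × 10²² / (3 × 1.14 × 10²⁶))^(1/3)
    = 8.00 × 10⁷ m

8.00 × 10⁷ m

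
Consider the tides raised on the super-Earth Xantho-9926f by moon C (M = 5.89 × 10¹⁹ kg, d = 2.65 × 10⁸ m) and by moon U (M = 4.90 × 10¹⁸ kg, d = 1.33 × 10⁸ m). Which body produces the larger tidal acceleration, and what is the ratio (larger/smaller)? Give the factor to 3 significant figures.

Tidal stretch scales as M/d³; compute that for each body.
Moon C: (5.89 × 10¹⁹) / (2.65 × 10⁸)³ = 3.165 × 10⁻⁶
Moon U: (4.90 × 10¹⁸) / (1.33 × 10⁸)³ = 2.083 × 10⁻⁶
Ratio (larger/smaller) = 1.52

Moon C, by a factor of ≈ 1.52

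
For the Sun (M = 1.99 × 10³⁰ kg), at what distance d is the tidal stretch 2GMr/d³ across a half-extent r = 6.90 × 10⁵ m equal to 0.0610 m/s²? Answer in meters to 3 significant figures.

1.44 × 10⁹ m

2GMr/d³ = a_tidal  ⇒  d = (2GMr / a_tidal)^(1/3)
d = (2 × 6.674×10⁻¹¹ × (1.99 × 10³⁰) × (6.90 × 10⁵) / (0.0610))^(1/3)
  = 1.44 × 10⁹ m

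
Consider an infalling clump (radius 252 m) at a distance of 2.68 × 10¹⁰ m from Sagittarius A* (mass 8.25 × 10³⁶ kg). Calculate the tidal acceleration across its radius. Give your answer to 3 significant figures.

Δa = 2GMr/d³
   = 2 × (6.674 × 10⁻¹¹) × (8.25 × 10³⁶) × (252) / (2.68 × 10¹⁰)³
   = 1.44 × 10⁻² m/s²

1.44 × 10⁻² m/s²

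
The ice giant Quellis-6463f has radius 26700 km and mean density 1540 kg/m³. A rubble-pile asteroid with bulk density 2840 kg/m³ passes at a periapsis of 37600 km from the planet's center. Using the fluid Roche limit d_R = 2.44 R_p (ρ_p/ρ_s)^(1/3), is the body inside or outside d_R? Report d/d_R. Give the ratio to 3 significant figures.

d_R = 2.44 × (26700 km) × (1540/2840)^(1/3) = 53130 km
d/d_R = (37600) / (53130) = 0.708
Since d/d_R < 1, the body is inside the Roche limit.

inside; d/d_R ≈ 0.708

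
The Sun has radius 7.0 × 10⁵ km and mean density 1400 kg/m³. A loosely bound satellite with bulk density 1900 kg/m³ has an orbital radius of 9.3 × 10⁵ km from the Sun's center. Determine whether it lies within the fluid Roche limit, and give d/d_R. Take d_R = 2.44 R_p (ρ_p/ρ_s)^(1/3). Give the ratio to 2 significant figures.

inside; d/d_R ≈ 0.60

d_R = 2.44 × (7.0 × 10⁵ km) × (1400/1900)^(1/3) = 1.543 × 10⁶ km
d/d_R = (9.3 × 10⁵) / (1.543 × 10⁶) = 0.60
Since d/d_R < 1, the body is inside the Roche limit.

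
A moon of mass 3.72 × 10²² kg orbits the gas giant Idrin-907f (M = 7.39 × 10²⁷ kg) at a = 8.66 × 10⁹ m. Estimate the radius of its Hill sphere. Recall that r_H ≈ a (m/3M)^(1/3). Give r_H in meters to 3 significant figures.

r_H ≈ a (m/3M)^(1/3)
    = (8.66 × 10⁹) × (3.72 × 10²² / (3 × 7.39 × 10²⁷))^(1/3)
    = 1.03 × 10⁸ m

1.03 × 10⁸ m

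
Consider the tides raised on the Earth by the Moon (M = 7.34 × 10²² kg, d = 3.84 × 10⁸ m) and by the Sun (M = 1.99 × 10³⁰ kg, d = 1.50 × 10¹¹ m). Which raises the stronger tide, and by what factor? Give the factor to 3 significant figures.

Compare M/d³ for the two perturbers:
The Moon: (7.34 × 10²²) / (3.84 × 10⁸)³ = 1.296 × 10⁻³
The Sun: (1.99 × 10³⁰) / (1.50 × 10¹¹)³ = 5.896 × 10⁻⁴
Ratio (larger/smaller) = 2.20

The Moon, by a factor of ≈ 2.20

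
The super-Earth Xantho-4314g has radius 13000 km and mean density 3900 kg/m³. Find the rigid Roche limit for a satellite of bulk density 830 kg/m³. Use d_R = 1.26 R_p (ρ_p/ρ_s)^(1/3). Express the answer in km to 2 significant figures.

27000 km

d_R = 1.26 × 13000 km × (3900/830)^(1/3)
    = 27000 km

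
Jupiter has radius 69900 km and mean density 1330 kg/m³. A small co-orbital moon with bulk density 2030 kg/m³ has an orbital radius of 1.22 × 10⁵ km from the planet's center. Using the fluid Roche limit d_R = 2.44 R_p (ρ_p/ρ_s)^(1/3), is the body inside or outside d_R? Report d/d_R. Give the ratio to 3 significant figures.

inside; d/d_R ≈ 0.824

d_R = 2.44 × (69900 km) × (1330/2030)^(1/3) = 1.481 × 10⁵ km
d/d_R = (1.22 × 10⁵) / (1.481 × 10⁵) = 0.824
Since d/d_R < 1, the body is inside the Roche limit.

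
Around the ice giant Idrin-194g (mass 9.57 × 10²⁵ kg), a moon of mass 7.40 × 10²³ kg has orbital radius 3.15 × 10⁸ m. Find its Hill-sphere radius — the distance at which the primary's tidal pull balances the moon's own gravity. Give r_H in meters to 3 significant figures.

4.32 × 10⁷ m

r_H ≈ a (m/3M)^(1/3)
    = (3.15 × 10⁸) × (7.40 × 10²³ / (3 × 9.57 × 10²⁵))^(1/3)
    = 4.32 × 10⁷ m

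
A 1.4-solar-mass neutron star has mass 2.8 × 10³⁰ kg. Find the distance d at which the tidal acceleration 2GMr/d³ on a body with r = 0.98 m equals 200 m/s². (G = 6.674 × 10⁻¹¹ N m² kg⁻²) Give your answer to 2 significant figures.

1.2 × 10⁶ m

2GMr/d³ = a_tidal  ⇒  d = (2GMr / a_tidal)^(1/3)
d = (2 × 6.674×10⁻¹¹ × (2.8 × 10³⁰) × (0.98) / (200))^(1/3)
  = 1.2 × 10⁶ m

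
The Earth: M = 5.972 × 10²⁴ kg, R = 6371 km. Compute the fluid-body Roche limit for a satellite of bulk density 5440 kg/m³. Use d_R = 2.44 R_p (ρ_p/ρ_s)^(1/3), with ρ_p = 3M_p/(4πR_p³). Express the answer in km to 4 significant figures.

ρ_p = 3M_p/(4πR_p³) = 3 × (5.972 × 10²⁴) / (4π × (6.371 × 10⁶ m)³) = 5513 kg/m³
d_R = 2.44 × 6371 km × (5513/5440)^(1/3)
    = 15610 km

15610 km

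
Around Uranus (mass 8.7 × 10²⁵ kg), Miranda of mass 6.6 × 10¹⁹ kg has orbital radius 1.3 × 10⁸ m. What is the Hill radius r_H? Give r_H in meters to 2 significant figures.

r_H ≈ a (m/3M)^(1/3)
    = (1.3 × 10⁸) × (6.6 × 10¹⁹ / (3 × 8.7 × 10²⁵))^(1/3)
    = 8.2 × 10⁵ m

8.2 × 10⁵ m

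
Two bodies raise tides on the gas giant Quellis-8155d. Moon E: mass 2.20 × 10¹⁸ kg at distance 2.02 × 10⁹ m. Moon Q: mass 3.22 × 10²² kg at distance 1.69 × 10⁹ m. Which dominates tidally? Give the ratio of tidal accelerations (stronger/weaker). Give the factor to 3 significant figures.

Moon Q, by a factor of ≈ 25000

Compare M/d³ for the two perturbers:
Moon E: (2.20 × 10¹⁸) / (2.02 × 10⁹)³ = 2.669 × 10⁻¹⁰
Moon Q: (3.22 × 10²²) / (1.69 × 10⁹)³ = 6.671 × 10⁻⁶
Ratio (larger/smaller) = 25000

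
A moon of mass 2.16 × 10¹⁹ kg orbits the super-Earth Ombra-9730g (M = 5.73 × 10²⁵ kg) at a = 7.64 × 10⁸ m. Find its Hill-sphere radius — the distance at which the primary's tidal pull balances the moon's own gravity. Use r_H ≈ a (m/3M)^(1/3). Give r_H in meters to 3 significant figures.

3.83 × 10⁶ m

r_H ≈ a (m/3M)^(1/3)
    = (7.64 × 10⁸) × (2.16 × 10¹⁹ / (3 × 5.73 × 10²⁵))^(1/3)
    = 3.83 × 10⁶ m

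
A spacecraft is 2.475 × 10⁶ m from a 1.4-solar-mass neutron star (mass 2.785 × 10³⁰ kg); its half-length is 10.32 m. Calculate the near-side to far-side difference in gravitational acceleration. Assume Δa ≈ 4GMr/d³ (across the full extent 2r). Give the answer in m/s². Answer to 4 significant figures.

5.061 × 10² m/s²

a_tidal = 4GMr/d³
        = 4 × (6.674 × 10⁻¹¹) × (2.785 × 10³⁰) × (10.32) / (2.475 × 10⁶)³
        = 5.061 × 10² m/s²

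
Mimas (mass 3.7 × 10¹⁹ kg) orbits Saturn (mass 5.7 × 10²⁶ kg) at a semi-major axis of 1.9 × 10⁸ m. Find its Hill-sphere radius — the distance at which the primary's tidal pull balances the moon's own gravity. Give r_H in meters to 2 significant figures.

5.3 × 10⁵ m

r_H ≈ a (m/3M)^(1/3)
    = (1.9 × 10⁸) × (3.7 × 10¹⁹ / (3 × 5.7 × 10²⁶))^(1/3)
    = 5.3 × 10⁵ m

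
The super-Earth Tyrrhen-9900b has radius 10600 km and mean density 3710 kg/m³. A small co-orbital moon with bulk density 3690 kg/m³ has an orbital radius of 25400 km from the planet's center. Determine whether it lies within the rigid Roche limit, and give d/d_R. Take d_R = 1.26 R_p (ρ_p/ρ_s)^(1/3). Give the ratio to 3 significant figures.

outside; d/d_R ≈ 1.90

d_R = 1.26 × (10600 km) × (3710/3690)^(1/3) = 13380 km
d/d_R = (25400) / (13380) = 1.90
Since d/d_R > 1, the body is outside the Roche limit.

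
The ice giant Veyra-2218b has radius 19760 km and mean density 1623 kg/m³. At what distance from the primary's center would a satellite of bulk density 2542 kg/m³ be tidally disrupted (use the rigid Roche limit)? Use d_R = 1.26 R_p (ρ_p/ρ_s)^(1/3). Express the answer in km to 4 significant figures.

21440 km

d_R = 1.26 × 19760 km × (1623/2542)^(1/3)
    = 21440 km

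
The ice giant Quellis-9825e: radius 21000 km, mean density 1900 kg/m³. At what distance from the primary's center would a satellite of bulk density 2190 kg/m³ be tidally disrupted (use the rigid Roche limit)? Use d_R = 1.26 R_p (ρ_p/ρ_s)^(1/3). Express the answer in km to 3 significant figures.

25200 km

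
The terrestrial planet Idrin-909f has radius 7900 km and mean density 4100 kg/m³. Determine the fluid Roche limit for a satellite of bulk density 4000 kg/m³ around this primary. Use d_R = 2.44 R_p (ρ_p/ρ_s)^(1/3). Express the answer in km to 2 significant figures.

19000 km

d_R = 2.44 × 7900 km × (4100/4000)^(1/3)
    = 19000 km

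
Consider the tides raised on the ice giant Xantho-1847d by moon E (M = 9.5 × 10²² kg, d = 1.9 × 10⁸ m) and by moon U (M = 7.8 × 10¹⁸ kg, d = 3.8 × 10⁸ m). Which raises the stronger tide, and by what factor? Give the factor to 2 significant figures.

Tidal stretch scales as M/d³; compute that for each body.
Moon E: (9.5 × 10²²) / (1.9 × 10⁸)³ = 1.385 × 10⁻²
Moon U: (7.8 × 10¹⁸) / (3.8 × 10⁸)³ = 1.421 × 10⁻⁷
Ratio (larger/smaller) = 97000

Moon E, by a factor of ≈ 97000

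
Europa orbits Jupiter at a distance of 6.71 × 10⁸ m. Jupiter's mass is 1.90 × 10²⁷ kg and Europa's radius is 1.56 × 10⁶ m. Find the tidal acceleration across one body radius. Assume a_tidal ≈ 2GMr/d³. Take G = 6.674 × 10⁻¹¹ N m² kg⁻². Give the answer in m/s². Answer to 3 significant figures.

1.31 × 10⁻³ m/s²

Δa = 2GMr/d³
   = 2 × (6.674 × 10⁻¹¹) × (1.90 × 10²⁷) × (1.56 × 10⁶) / (6.71 × 10⁸)³
   = 1.31 × 10⁻³ m/s²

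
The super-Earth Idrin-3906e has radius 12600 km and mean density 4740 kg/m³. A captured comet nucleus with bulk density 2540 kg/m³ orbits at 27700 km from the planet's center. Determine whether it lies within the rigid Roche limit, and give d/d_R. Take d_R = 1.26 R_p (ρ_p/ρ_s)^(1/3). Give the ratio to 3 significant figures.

d_R = 1.26 × (12600 km) × (4740/2540)^(1/3) = 19550 km
d/d_R = (27700) / (19550) = 1.42
Since d/d_R > 1, the body is outside the Roche limit.

outside; d/d_R ≈ 1.42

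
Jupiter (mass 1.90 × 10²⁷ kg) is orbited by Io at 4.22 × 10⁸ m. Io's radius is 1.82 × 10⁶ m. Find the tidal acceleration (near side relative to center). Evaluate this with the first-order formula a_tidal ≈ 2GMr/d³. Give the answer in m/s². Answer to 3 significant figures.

Δg = 2GMr/d³
   = 2 × (6.674 × 10⁻¹¹) × (1.90 × 10²⁷) × (1.82 × 10⁶) / (4.22 × 10⁸)³
   = 6.14 × 10⁻³ m/s²

6.14 × 10⁻³ m/s²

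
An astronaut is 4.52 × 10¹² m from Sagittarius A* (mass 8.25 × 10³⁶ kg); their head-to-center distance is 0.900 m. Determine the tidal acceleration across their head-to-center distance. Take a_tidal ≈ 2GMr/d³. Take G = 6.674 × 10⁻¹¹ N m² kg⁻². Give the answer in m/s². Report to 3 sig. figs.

The tidal stretch is the gradient of GM/d² times the body's extent r, hence the 1/d³ dependence.
Δg = 2GMr/d³
   = 2 × (6.674 × 10⁻¹¹) × (8.25 × 10³⁶) × (0.900) / (4.52 × 10¹²)³
   = 1.07 × 10⁻¹¹ m/s²

1.07 × 10⁻¹¹ m/s²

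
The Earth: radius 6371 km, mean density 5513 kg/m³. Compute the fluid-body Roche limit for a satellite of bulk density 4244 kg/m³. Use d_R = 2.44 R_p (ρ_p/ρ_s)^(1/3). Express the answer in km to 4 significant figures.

d_R = 2.44 × 6371 km × (5513/4244)^(1/3)
    = 16960 km

16960 km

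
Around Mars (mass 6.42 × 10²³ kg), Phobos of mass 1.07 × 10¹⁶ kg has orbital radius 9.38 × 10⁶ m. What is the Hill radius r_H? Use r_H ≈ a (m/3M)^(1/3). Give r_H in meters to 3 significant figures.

1.66 × 10⁴ m

r_H ≈ a (m/3M)^(1/3)
    = (9.38 × 10⁶) × (1.07 × 10¹⁶ / (3 × 6.42 × 10²³))^(1/3)
    = 1.66 × 10⁴ m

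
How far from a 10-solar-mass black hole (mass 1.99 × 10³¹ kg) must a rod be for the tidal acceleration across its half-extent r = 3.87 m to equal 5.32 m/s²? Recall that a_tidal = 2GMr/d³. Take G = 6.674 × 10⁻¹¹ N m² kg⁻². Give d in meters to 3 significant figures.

1.25 × 10⁷ m

2GMr/d³ = a_tidal  ⇒  d = (2GMr / a_tidal)^(1/3)
d = (2 × 6.674×10⁻¹¹ × (1.99 × 10³¹) × (3.87) / (5.32))^(1/3)
  = 1.25 × 10⁷ m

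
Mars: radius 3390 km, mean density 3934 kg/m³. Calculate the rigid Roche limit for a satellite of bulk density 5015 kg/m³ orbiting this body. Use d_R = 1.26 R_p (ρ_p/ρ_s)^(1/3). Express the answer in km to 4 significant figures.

3939 km

d_R = 1.26 × 3390 km × (3934/5015)^(1/3)
    = 3939 km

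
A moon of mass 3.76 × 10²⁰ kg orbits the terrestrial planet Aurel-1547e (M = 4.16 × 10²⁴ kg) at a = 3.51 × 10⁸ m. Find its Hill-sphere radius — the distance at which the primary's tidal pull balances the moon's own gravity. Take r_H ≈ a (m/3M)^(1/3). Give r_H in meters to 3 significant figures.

1.09 × 10⁷ m

r_H ≈ a (m/3M)^(1/3)
    = (3.51 × 10⁸) × (3.76 × 10²⁰ / (3 × 4.16 × 10²⁴))^(1/3)
    = 1.09 × 10⁷ m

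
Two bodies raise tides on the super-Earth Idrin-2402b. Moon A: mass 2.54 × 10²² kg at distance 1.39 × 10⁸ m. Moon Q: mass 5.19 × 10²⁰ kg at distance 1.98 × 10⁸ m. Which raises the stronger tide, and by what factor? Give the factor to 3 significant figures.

Compare M/d³ for the two perturbers:
Moon A: (2.54 × 10²²) / (1.39 × 10⁸)³ = 9.458 × 10⁻³
Moon Q: (5.19 × 10²⁰) / (1.98 × 10⁸)³ = 6.686 × 10⁻⁵
Ratio (larger/smaller) = 141

Moon A, by a factor of ≈ 141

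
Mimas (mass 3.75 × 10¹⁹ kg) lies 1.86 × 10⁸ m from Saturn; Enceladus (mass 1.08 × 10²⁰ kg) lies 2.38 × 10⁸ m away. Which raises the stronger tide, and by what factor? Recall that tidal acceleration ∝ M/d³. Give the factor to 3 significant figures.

Tidal stretch scales as M/d³; compute that for each body.
Mimas: (3.75 × 10¹⁹) / (1.86 × 10⁸)³ = 5.828 × 10⁻⁶
Enceladus: (1.08 × 10²⁰) / (2.38 × 10⁸)³ = 8.011 × 10⁻⁶
Ratio (larger/smaller) = 1.37

Enceladus, by a factor of ≈ 1.37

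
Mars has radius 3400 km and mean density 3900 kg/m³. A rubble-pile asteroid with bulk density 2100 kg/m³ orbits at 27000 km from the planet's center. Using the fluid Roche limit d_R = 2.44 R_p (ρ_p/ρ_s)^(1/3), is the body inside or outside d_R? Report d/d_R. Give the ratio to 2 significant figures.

d_R = 2.44 × (3400 km) × (3900/2100)^(1/3) = 10200 km
d/d_R = (27000) / (10200) = 2.6
Since d/d_R > 1, the body is outside the Roche limit.

outside; d/d_R ≈ 2.6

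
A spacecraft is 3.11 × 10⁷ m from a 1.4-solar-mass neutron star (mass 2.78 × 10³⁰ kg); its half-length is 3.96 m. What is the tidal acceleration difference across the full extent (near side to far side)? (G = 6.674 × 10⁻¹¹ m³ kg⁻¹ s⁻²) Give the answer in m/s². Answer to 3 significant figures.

9.77 × 10⁻² m/s²

a_tidal = 4GMr/d³
        = 4 × (6.674 × 10⁻¹¹) × (2.78 × 10³⁰) × (3.96) / (3.11 × 10⁷)³
        = 9.77 × 10⁻² m/s²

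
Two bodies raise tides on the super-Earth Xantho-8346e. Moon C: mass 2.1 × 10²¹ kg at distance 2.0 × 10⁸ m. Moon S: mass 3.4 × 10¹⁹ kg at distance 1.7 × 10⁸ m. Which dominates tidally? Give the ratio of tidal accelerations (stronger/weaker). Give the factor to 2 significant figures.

Moon C, by a factor of ≈ 38

Compare M/d³ for the two perturbers:
Moon C: (2.1 × 10²¹) / (2.0 × 10⁸)³ = 2.625 × 10⁻⁴
Moon S: (3.4 × 10¹⁹) / (1.7 × 10⁸)³ = 6.920 × 10⁻⁶
Ratio (larger/smaller) = 38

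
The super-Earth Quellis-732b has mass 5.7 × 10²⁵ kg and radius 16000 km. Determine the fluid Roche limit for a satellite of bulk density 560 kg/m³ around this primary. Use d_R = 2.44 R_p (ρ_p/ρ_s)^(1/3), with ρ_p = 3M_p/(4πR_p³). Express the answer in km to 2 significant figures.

ρ_p = 3M_p/(4πR_p³) = 3 × (5.7 × 10²⁵) / (4π × (1.6 × 10⁷ m)³) = 3300 kg/m³
d_R = 2.44 × 16000 km × (3300/560)^(1/3)
    = 71000 km

71000 km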